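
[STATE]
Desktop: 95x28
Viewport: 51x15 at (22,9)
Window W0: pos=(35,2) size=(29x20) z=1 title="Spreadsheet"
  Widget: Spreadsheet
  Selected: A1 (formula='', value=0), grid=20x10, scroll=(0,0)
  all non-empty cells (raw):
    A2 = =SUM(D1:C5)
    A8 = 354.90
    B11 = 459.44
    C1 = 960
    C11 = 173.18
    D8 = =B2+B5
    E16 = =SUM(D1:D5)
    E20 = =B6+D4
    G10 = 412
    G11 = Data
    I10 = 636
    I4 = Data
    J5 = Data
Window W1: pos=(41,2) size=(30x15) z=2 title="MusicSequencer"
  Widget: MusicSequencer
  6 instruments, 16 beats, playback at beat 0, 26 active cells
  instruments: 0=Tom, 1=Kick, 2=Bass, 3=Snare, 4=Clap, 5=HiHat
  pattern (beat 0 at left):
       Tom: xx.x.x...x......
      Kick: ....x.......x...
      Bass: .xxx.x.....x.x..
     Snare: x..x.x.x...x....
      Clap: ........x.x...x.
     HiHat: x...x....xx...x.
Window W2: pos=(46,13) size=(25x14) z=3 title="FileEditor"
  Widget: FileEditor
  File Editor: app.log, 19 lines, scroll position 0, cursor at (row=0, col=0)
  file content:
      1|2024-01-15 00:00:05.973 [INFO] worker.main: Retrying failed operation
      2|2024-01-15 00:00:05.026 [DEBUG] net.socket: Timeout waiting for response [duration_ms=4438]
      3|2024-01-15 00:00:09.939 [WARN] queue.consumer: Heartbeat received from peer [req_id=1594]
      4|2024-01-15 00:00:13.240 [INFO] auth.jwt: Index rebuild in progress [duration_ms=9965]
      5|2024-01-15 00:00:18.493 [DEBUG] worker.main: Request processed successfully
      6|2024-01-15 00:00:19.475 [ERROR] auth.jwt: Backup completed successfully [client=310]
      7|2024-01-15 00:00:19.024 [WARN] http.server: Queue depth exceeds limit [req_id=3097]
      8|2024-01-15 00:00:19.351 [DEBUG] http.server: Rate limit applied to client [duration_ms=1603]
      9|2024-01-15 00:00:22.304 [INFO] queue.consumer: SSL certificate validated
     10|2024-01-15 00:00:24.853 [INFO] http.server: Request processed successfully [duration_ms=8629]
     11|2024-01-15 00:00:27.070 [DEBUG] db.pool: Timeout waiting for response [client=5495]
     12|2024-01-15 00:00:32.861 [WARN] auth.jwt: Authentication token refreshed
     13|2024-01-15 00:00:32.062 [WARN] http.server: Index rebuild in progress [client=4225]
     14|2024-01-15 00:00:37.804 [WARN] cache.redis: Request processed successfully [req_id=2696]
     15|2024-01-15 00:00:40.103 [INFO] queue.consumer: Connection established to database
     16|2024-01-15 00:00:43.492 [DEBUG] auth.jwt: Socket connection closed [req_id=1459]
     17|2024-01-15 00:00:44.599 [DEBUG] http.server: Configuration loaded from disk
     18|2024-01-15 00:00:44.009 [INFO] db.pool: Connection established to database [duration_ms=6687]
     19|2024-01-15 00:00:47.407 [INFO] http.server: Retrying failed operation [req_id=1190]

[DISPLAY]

             ┃  2  ┃ Snare█··█·█·█···█····      ┃  
             ┃  3  ┃  Clap········█·█···█·      ┃  
             ┃  4  ┃ HiHat█···█····██···█·      ┃  
             ┃  5  ┃                            ┃  
             ┃  6  ┃    ┏━━━━━━━━━━━━━━━━━━━━━━━┓  
             ┃  7  ┃    ┃ FileEditor            ┃  
             ┃  8  ┃    ┠───────────────────────┨  
             ┃  9  ┗━━━━┃█024-01-15 00:00:05.97▲┃  
             ┃ 10       ┃2024-01-15 00:00:05.02█┃  
             ┃ 11       ┃2024-01-15 00:00:09.93░┃  
             ┃ 12       ┃2024-01-15 00:00:13.24░┃  
             ┃ 13       ┃2024-01-15 00:00:18.49░┃  
             ┗━━━━━━━━━━┃2024-01-15 00:00:19.47░┃  
                        ┃2024-01-15 00:00:19.02░┃  
                        ┃2024-01-15 00:00:19.35░┃  


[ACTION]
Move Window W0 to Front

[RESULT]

             ┃  2      960       0       ┃      ┃  
             ┃  3        0       0       ┃      ┃  
             ┃  4        0       0       ┃      ┃  
             ┃  5        0       0       ┃      ┃  
             ┃  6        0       0       ┃━━━━━━┓  
             ┃  7        0       0       ┃      ┃  
             ┃  8   354.90       0       ┃──────┨  
             ┃  9        0       0       ┃05.97▲┃  
             ┃ 10        0       0       ┃05.02█┃  
             ┃ 11        0  459.44  173.1┃09.93░┃  
             ┃ 12        0       0       ┃13.24░┃  
             ┃ 13        0       0       ┃18.49░┃  
             ┗━━━━━━━━━━━━━━━━━━━━━━━━━━━┛19.47░┃  
                        ┃2024-01-15 00:00:19.02░┃  
                        ┃2024-01-15 00:00:19.35░┃  


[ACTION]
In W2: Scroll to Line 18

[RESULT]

             ┃  2      960       0       ┃      ┃  
             ┃  3        0       0       ┃      ┃  
             ┃  4        0       0       ┃      ┃  
             ┃  5        0       0       ┃      ┃  
             ┃  6        0       0       ┃━━━━━━┓  
             ┃  7        0       0       ┃      ┃  
             ┃  8   354.90       0       ┃──────┨  
             ┃  9        0       0       ┃24.85▲┃  
             ┃ 10        0       0       ┃27.07░┃  
             ┃ 11        0  459.44  173.1┃32.86░┃  
             ┃ 12        0       0       ┃32.06░┃  
             ┃ 13        0       0       ┃37.80░┃  
             ┗━━━━━━━━━━━━━━━━━━━━━━━━━━━┛40.10░┃  
                        ┃2024-01-15 00:00:43.49░┃  
                        ┃2024-01-15 00:00:44.59░┃  


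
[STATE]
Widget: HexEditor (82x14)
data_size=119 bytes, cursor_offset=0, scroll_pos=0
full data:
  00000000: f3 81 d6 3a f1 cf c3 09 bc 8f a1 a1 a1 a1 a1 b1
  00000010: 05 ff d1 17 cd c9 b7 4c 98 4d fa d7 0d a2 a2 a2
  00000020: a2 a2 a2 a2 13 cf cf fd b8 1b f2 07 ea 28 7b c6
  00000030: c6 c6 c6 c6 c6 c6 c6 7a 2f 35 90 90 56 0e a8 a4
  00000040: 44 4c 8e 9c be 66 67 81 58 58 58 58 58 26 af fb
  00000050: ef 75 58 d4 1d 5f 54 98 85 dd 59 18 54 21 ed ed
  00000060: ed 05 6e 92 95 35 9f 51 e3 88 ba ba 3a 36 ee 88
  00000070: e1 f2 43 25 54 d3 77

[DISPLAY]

00000000  F3 81 d6 3a f1 cf c3 09  bc 8f a1 a1 a1 a1 a1 b1  |...:............|    
00000010  05 ff d1 17 cd c9 b7 4c  98 4d fa d7 0d a2 a2 a2  |.......L.M......|    
00000020  a2 a2 a2 a2 13 cf cf fd  b8 1b f2 07 ea 28 7b c6  |.............({.|    
00000030  c6 c6 c6 c6 c6 c6 c6 7a  2f 35 90 90 56 0e a8 a4  |.......z/5..V...|    
00000040  44 4c 8e 9c be 66 67 81  58 58 58 58 58 26 af fb  |DL...fg.XXXXX&..|    
00000050  ef 75 58 d4 1d 5f 54 98  85 dd 59 18 54 21 ed ed  |.uX.._T...Y.T!..|    
00000060  ed 05 6e 92 95 35 9f 51  e3 88 ba ba 3a 36 ee 88  |..n..5.Q....:6..|    
00000070  e1 f2 43 25 54 d3 77                              |..C%T.w         |    
                                                                                  
                                                                                  
                                                                                  
                                                                                  
                                                                                  
                                                                                  


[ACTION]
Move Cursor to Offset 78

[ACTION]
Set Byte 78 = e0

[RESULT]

00000000  f3 81 d6 3a f1 cf c3 09  bc 8f a1 a1 a1 a1 a1 b1  |...:............|    
00000010  05 ff d1 17 cd c9 b7 4c  98 4d fa d7 0d a2 a2 a2  |.......L.M......|    
00000020  a2 a2 a2 a2 13 cf cf fd  b8 1b f2 07 ea 28 7b c6  |.............({.|    
00000030  c6 c6 c6 c6 c6 c6 c6 7a  2f 35 90 90 56 0e a8 a4  |.......z/5..V...|    
00000040  44 4c 8e 9c be 66 67 81  58 58 58 58 58 26 E0 fb  |DL...fg.XXXXX&..|    
00000050  ef 75 58 d4 1d 5f 54 98  85 dd 59 18 54 21 ed ed  |.uX.._T...Y.T!..|    
00000060  ed 05 6e 92 95 35 9f 51  e3 88 ba ba 3a 36 ee 88  |..n..5.Q....:6..|    
00000070  e1 f2 43 25 54 d3 77                              |..C%T.w         |    
                                                                                  
                                                                                  
                                                                                  
                                                                                  
                                                                                  
                                                                                  


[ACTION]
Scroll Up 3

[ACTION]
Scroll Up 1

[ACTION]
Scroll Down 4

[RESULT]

00000040  44 4c 8e 9c be 66 67 81  58 58 58 58 58 26 E0 fb  |DL...fg.XXXXX&..|    
00000050  ef 75 58 d4 1d 5f 54 98  85 dd 59 18 54 21 ed ed  |.uX.._T...Y.T!..|    
00000060  ed 05 6e 92 95 35 9f 51  e3 88 ba ba 3a 36 ee 88  |..n..5.Q....:6..|    
00000070  e1 f2 43 25 54 d3 77                              |..C%T.w         |    
                                                                                  
                                                                                  
                                                                                  
                                                                                  
                                                                                  
                                                                                  
                                                                                  
                                                                                  
                                                                                  
                                                                                  


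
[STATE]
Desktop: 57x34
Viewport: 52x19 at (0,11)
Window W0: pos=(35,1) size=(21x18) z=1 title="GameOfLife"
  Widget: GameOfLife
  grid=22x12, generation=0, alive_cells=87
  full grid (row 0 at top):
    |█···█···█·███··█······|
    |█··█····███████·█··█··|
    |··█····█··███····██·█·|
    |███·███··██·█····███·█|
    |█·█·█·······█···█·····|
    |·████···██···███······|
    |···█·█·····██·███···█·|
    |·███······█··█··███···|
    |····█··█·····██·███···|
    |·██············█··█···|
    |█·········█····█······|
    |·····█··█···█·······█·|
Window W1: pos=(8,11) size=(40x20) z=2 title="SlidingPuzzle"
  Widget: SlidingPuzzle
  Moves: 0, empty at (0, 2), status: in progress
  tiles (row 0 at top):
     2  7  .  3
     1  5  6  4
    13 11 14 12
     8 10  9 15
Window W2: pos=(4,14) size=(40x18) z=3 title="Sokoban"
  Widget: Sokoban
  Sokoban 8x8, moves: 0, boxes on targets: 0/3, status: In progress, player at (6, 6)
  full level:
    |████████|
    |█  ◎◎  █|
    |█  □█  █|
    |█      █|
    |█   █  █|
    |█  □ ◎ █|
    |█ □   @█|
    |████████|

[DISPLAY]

        ┏━━━━━━━━━━━━━━━━━━━━━━━━━━━━━━━━━━━━━━┓·███
        ┃ SlidingPuzzle                        ┃█··█
        ┠──────────────────────────────────────┨██·█
    ┏━━━━━━━━━━━━━━━━━━━━━━━━━━━━━━━━━━━━━━┓   ┃··█·
    ┃ Sokoban                              ┃   ┃··█·
    ┠──────────────────────────────────────┨   ┃····
    ┃████████                              ┃   ┃    
    ┃█  ◎◎  █                              ┃   ┃━━━━
    ┃█  □█  █                              ┃   ┃    
    ┃█      █                              ┃   ┃    
    ┃█   █  █                              ┃   ┃    
    ┃█  □ ◎ █                              ┃   ┃    
    ┃█ □   @█                              ┃   ┃    
    ┃████████                              ┃   ┃    
    ┃Moves: 0  0/3                         ┃   ┃    
    ┃                                      ┃   ┃    
    ┃                                      ┃   ┃    
    ┃                                      ┃   ┃    
    ┃                                      ┃   ┃    


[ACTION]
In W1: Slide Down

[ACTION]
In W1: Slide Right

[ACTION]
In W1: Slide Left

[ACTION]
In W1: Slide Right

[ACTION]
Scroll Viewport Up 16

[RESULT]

                                                    
                                   ┏━━━━━━━━━━━━━━━━
                                   ┃ GameOfLife     
                                   ┠────────────────
                                   ┃Gen: 0          
                                   ┃···█···█·███··█·
                                   ┃··█····███████·█
                                   ┃·█····█··███····
                                   ┃██·███··██·█····
                                   ┃·█·█·······█···█
                                   ┃████···██···███·
        ┏━━━━━━━━━━━━━━━━━━━━━━━━━━━━━━━━━━━━━━┓·███
        ┃ SlidingPuzzle                        ┃█··█
        ┠──────────────────────────────────────┨██·█
    ┏━━━━━━━━━━━━━━━━━━━━━━━━━━━━━━━━━━━━━━┓   ┃··█·
    ┃ Sokoban                              ┃   ┃··█·
    ┠──────────────────────────────────────┨   ┃····
    ┃████████                              ┃   ┃    
    ┃█  ◎◎  █                              ┃   ┃━━━━


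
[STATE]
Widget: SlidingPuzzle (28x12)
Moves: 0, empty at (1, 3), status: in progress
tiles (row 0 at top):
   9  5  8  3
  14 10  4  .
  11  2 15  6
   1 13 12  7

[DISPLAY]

┌────┬────┬────┬────┐       
│  9 │  5 │  8 │  3 │       
├────┼────┼────┼────┤       
│ 14 │ 10 │  4 │    │       
├────┼────┼────┼────┤       
│ 11 │  2 │ 15 │  6 │       
├────┼────┼────┼────┤       
│  1 │ 13 │ 12 │  7 │       
└────┴────┴────┴────┘       
Moves: 0                    
                            
                            


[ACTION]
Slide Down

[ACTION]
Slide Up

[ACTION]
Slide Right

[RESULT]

┌────┬────┬────┬────┐       
│  9 │  5 │  8 │  3 │       
├────┼────┼────┼────┤       
│ 14 │ 10 │    │  4 │       
├────┼────┼────┼────┤       
│ 11 │  2 │ 15 │  6 │       
├────┼────┼────┼────┤       
│  1 │ 13 │ 12 │  7 │       
└────┴────┴────┴────┘       
Moves: 3                    
                            
                            


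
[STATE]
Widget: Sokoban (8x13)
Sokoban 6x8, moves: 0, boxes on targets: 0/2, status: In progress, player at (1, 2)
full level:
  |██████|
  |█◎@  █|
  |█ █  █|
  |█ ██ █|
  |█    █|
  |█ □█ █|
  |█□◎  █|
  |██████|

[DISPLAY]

██████  
█◎@  █  
█ █  █  
█ ██ █  
█    █  
█ □█ █  
█□◎  █  
██████  
Moves: 0
        
        
        
        


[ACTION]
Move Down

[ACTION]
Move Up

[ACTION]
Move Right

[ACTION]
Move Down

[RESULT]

██████  
█◎   █  
█ █@ █  
█ ██ █  
█    █  
█ □█ █  
█□◎  █  
██████  
Moves: 2
        
        
        
        


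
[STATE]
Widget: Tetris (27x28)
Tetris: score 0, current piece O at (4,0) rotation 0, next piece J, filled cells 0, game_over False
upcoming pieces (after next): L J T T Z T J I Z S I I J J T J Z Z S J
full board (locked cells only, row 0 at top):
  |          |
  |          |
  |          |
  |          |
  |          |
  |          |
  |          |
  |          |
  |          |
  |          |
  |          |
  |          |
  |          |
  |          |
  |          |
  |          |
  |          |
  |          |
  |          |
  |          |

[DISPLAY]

    ▓▓    │Next:           
    ▓▓    │█               
          │███             
          │                
          │                
          │                
          │Score:          
          │0               
          │                
          │                
          │                
          │                
          │                
          │                
          │                
          │                
          │                
          │                
          │                
          │                
          │                
          │                
          │                
          │                
          │                
          │                
          │                
          │                


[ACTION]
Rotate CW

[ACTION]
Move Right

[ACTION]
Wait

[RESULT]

          │Next:           
     ▓▓   │█               
     ▓▓   │███             
          │                
          │                
          │                
          │Score:          
          │0               
          │                
          │                
          │                
          │                
          │                
          │                
          │                
          │                
          │                
          │                
          │                
          │                
          │                
          │                
          │                
          │                
          │                
          │                
          │                
          │                


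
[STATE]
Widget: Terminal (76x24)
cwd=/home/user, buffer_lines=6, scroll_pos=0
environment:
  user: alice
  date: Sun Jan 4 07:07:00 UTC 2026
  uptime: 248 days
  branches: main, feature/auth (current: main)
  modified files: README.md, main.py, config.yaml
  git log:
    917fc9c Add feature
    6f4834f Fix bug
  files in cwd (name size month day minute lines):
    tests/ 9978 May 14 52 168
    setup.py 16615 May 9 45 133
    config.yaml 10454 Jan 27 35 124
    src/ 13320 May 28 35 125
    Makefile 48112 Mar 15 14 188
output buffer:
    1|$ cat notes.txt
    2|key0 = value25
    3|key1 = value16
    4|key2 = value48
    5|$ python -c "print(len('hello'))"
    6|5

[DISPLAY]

$ cat notes.txt                                                             
key0 = value25                                                              
key1 = value16                                                              
key2 = value48                                                              
$ python -c "print(len('hello'))"                                           
5                                                                           
$ █                                                                         
                                                                            
                                                                            
                                                                            
                                                                            
                                                                            
                                                                            
                                                                            
                                                                            
                                                                            
                                                                            
                                                                            
                                                                            
                                                                            
                                                                            
                                                                            
                                                                            
                                                                            


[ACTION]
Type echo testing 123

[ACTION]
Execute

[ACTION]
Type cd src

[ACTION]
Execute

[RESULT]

$ cat notes.txt                                                             
key0 = value25                                                              
key1 = value16                                                              
key2 = value48                                                              
$ python -c "print(len('hello'))"                                           
5                                                                           
$ echo testing 123                                                          
testing 123                                                                 
$ cd src                                                                    
                                                                            
$ █                                                                         
                                                                            
                                                                            
                                                                            
                                                                            
                                                                            
                                                                            
                                                                            
                                                                            
                                                                            
                                                                            
                                                                            
                                                                            
                                                                            


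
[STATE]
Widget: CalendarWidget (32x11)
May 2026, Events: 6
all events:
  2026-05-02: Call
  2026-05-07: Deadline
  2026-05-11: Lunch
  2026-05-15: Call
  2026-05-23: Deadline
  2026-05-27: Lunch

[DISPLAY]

            May 2026            
Mo Tu We Th Fr Sa Su            
             1  2*  3           
 4  5  6  7*  8  9 10           
11* 12 13 14 15* 16 17          
18 19 20 21 22 23* 24           
25 26 27* 28 29 30 31           
                                
                                
                                
                                


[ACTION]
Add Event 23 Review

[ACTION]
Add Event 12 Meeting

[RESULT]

            May 2026            
Mo Tu We Th Fr Sa Su            
             1  2*  3           
 4  5  6  7*  8  9 10           
11* 12* 13 14 15* 16 17         
18 19 20 21 22 23* 24           
25 26 27* 28 29 30 31           
                                
                                
                                
                                


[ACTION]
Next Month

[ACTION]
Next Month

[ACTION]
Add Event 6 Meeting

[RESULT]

           July 2026            
Mo Tu We Th Fr Sa Su            
       1  2  3  4  5            
 6*  7  8  9 10 11 12           
13 14 15 16 17 18 19            
20 21 22 23 24 25 26            
27 28 29 30 31                  
                                
                                
                                
                                


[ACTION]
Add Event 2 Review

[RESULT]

           July 2026            
Mo Tu We Th Fr Sa Su            
       1  2*  3  4  5           
 6*  7  8  9 10 11 12           
13 14 15 16 17 18 19            
20 21 22 23 24 25 26            
27 28 29 30 31                  
                                
                                
                                
                                


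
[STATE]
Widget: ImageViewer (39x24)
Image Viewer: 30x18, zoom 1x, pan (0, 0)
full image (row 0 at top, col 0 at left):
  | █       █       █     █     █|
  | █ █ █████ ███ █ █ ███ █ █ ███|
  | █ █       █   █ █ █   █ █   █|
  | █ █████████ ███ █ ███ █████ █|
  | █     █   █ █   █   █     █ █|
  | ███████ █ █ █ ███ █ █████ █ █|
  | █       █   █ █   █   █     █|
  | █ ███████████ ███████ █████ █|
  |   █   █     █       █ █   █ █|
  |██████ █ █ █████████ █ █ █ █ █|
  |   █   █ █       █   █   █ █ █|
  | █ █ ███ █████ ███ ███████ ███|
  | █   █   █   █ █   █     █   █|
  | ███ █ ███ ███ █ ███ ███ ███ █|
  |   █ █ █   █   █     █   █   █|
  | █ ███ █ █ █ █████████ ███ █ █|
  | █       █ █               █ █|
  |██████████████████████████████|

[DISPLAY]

 █       █       █     █     █         
 █ █ █████ ███ █ █ ███ █ █ ███         
 █ █       █   █ █ █   █ █   █         
 █ █████████ ███ █ ███ █████ █         
 █     █   █ █   █   █     █ █         
 ███████ █ █ █ ███ █ █████ █ █         
 █       █   █ █   █   █     █         
 █ ███████████ ███████ █████ █         
   █   █     █       █ █   █ █         
██████ █ █ █████████ █ █ █ █ █         
   █   █ █       █   █   █ █ █         
 █ █ ███ █████ ███ ███████ ███         
 █   █   █   █ █   █     █   █         
 ███ █ ███ ███ █ ███ ███ ███ █         
   █ █ █   █   █     █   █   █         
 █ ███ █ █ █ █████████ ███ █ █         
 █       █ █               █ █         
██████████████████████████████         
                                       
                                       
                                       
                                       
                                       
                                       


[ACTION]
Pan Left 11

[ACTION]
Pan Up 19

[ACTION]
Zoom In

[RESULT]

  ██              ██              ██   
  ██              ██              ██   
  ██  ██  ██████████  ██████  ██  ██  █
  ██  ██  ██████████  ██████  ██  ██  █
  ██  ██              ██      ██  ██  █
  ██  ██              ██      ██  ██  █
  ██  ██████████████████  ██████  ██  █
  ██  ██████████████████  ██████  ██  █
  ██          ██      ██  ██      ██   
  ██          ██      ██  ██      ██   
  ██████████████  ██  ██  ██  ██████  █
  ██████████████  ██  ██  ██  ██████  █
  ██              ██      ██  ██      █
  ██              ██      ██  ██      █
  ██  ██████████████████████  █████████
  ██  ██████████████████████  █████████
      ██      ██          ██           
      ██      ██          ██           
████████████  ██  ██  █████████████████
████████████  ██  ██  █████████████████
      ██      ██  ██              ██   
      ██      ██  ██              ██   
  ██  ██  ██████  ██████████  ██████  █
  ██  ██  ██████  ██████████  ██████  █


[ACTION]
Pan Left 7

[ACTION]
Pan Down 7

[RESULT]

  ██  ██████████████████  ██████  ██  █
  ██          ██      ██  ██      ██   
  ██          ██      ██  ██      ██   
  ██████████████  ██  ██  ██  ██████  █
  ██████████████  ██  ██  ██  ██████  █
  ██              ██      ██  ██      █
  ██              ██      ██  ██      █
  ██  ██████████████████████  █████████
  ██  ██████████████████████  █████████
      ██      ██          ██           
      ██      ██          ██           
████████████  ██  ██  █████████████████
████████████  ██  ██  █████████████████
      ██      ██  ██              ██   
      ██      ██  ██              ██   
  ██  ██  ██████  ██████████  ██████  █
  ██  ██  ██████  ██████████  ██████  █
  ██      ██      ██      ██  ██      █
  ██      ██      ██      ██  ██      █
  ██████  ██  ██████  ██████  ██  █████
  ██████  ██  ██████  ██████  ██  █████
      ██  ██  ██      ██      ██       
      ██  ██  ██      ██      ██       
  ██  ██████  ██  ██  ██  █████████████


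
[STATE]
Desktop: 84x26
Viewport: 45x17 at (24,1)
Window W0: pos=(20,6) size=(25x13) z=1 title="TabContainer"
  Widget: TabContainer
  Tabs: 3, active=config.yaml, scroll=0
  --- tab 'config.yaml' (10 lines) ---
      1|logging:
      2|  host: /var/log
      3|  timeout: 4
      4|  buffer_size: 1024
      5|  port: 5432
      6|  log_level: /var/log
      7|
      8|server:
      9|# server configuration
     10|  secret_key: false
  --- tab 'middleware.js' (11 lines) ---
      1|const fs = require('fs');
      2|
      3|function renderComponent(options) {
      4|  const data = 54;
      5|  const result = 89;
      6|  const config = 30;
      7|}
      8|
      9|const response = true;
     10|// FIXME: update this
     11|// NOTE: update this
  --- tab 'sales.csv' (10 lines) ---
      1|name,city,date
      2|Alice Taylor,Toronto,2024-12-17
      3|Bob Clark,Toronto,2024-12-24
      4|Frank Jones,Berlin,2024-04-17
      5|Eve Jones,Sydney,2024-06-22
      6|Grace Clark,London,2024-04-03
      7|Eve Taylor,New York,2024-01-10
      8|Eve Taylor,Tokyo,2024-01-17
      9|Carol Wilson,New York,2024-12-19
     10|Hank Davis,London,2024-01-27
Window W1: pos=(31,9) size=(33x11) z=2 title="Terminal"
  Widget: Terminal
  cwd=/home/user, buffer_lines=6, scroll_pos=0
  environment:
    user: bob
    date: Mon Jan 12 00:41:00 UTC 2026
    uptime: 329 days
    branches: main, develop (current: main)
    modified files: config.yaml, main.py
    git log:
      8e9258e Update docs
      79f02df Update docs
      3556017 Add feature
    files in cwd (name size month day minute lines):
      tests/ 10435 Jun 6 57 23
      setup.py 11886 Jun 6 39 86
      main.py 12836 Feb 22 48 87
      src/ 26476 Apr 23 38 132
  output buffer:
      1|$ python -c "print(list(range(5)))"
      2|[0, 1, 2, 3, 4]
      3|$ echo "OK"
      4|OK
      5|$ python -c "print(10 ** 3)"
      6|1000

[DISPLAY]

                                             
                                             
                                             
                                             
                                             
━━━━━━━━━━━━━━━━━━━━┓                        
bContainer          ┃                        
────────────────────┨                        
nfig.ya┏━━━━━━━━━━━━━━━━━━━━━━━━━━━━━━━┓     
───────┃ Terminal                      ┃     
ging:  ┠───────────────────────────────┨     
ost: /v┃$ python -c "print(list(range(5┃     
imeout:┃[0, 1, 2, 3, 4]                ┃     
uffer_s┃$ echo "OK"                    ┃     
ort: 54┃OK                             ┃     
og_leve┃$ python -c "print(10 ** 3)"   ┃     
       ┃1000                           ┃     


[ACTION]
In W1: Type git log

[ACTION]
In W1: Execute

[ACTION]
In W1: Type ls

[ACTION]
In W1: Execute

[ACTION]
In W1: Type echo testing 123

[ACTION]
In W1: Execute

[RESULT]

                                             
                                             
                                             
                                             
                                             
━━━━━━━━━━━━━━━━━━━━┓                        
bContainer          ┃                        
────────────────────┨                        
nfig.ya┏━━━━━━━━━━━━━━━━━━━━━━━━━━━━━━━┓     
───────┃ Terminal                      ┃     
ging:  ┠───────────────────────────────┨     
ost: /v┃79f02df Update docs            ┃     
imeout:┃3556017 Add feature            ┃     
uffer_s┃$ ls                           ┃     
ort: 54┃tests/  setup.py  main.py  src/┃     
og_leve┃$ echo testing 123             ┃     
       ┃testing 123                    ┃     


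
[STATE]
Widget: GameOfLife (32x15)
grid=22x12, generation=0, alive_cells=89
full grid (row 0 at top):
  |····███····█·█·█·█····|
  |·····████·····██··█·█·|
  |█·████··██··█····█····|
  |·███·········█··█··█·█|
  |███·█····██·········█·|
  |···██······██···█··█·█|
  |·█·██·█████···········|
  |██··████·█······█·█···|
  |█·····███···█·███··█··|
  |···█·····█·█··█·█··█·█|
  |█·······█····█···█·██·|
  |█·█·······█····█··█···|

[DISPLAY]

Gen: 0                          
····███····█·█·█·█····          
·····████·····██··█·█·          
█·████··██··█····█····          
·███·········█··█··█·█          
███·█····██·········█·          
···██······██···█··█·█          
·█·██·█████···········          
██··████·█······█·█···          
█·····███···█·███··█··          
···█·····█·█··█·█··█·█          
█·······█····█···█·██·          
█·█·······█····█··█···          
                                
                                


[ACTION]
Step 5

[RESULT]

Gen: 5                          
·········██·█·········          
········███·██··██····          
·······█·········██···          
······█···█··█··██····          
··········█·█··███····          
········█··██·█·····██          
····█···██·██·········          
··█··█···█··········██          
█··██···██··█·······██          
█·██····█·█··██·····██          
·█·······█····█·····██          
······················          
                                
                                


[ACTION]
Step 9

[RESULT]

Gen: 14                         
··············█···██··          
··············█···██··          
··········██··········          
···········█·██·······          
·············██·······          
··········███·██······          
··███·██·█············          
·█······███···········          
█···█··████·██·····██·          
█····██··██·██·····██·          
█·█·······█·██········          
···········█··········          
                                
                                


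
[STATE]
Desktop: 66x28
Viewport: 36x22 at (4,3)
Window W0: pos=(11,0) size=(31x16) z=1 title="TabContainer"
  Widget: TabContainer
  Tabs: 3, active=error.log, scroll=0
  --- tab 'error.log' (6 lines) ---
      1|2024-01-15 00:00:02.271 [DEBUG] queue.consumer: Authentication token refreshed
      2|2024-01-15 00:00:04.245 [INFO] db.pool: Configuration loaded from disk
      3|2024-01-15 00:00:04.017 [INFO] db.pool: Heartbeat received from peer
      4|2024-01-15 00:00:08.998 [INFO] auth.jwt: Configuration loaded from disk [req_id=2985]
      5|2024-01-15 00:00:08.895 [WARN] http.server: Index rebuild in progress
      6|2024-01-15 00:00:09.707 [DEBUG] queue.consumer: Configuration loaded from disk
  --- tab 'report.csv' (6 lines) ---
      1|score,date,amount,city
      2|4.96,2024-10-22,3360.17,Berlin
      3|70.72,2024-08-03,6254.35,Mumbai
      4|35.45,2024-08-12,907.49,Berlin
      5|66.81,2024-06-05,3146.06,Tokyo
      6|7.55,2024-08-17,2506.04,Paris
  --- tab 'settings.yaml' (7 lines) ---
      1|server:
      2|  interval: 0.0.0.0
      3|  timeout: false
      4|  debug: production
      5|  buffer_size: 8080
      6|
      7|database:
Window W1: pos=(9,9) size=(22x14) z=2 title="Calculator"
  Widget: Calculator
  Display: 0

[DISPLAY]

       ┃[error.log]│ report.csv │ se
       ┃────────────────────────────
       ┃2024-01-15 00:00:02.271 [DEB
       ┃2024-01-15 00:00:04.245 [INF
       ┃2024-01-15 00:00:04.017 [INF
       ┃2024-01-15 00:00:08.998 [INF
     ┏━━━━━━━━━━━━━━━━━━━━┓.895 [WAR
     ┃ Calculator         ┃.707 [DEB
     ┠────────────────────┨         
     ┃                   0┃         
     ┃┌───┬───┬───┬───┐   ┃         
     ┃│ 7 │ 8 │ 9 │ ÷ │   ┃         
     ┃├───┼───┼───┼───┤   ┃━━━━━━━━━
     ┃│ 4 │ 5 │ 6 │ × │   ┃         
     ┃├───┼───┼───┼───┤   ┃         
     ┃│ 1 │ 2 │ 3 │ - │   ┃         
     ┃├───┼───┼───┼───┤   ┃         
     ┃│ 0 │ . │ = │ + │   ┃         
     ┃└───┴───┴───┴───┘   ┃         
     ┗━━━━━━━━━━━━━━━━━━━━┛         
                                    
                                    


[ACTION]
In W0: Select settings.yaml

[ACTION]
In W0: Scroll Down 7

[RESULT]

       ┃ error.log │ report.csv │[se
       ┃────────────────────────────
       ┃database:                   
       ┃                            
       ┃                            
       ┃                            
     ┏━━━━━━━━━━━━━━━━━━━━┓         
     ┃ Calculator         ┃         
     ┠────────────────────┨         
     ┃                   0┃         
     ┃┌───┬───┬───┬───┐   ┃         
     ┃│ 7 │ 8 │ 9 │ ÷ │   ┃         
     ┃├───┼───┼───┼───┤   ┃━━━━━━━━━
     ┃│ 4 │ 5 │ 6 │ × │   ┃         
     ┃├───┼───┼───┼───┤   ┃         
     ┃│ 1 │ 2 │ 3 │ - │   ┃         
     ┃├───┼───┼───┼───┤   ┃         
     ┃│ 0 │ . │ = │ + │   ┃         
     ┃└───┴───┴───┴───┘   ┃         
     ┗━━━━━━━━━━━━━━━━━━━━┛         
                                    
                                    


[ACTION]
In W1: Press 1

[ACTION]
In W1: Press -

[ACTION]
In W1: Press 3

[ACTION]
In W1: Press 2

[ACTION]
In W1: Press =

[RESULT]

       ┃ error.log │ report.csv │[se
       ┃────────────────────────────
       ┃database:                   
       ┃                            
       ┃                            
       ┃                            
     ┏━━━━━━━━━━━━━━━━━━━━┓         
     ┃ Calculator         ┃         
     ┠────────────────────┨         
     ┃                 -31┃         
     ┃┌───┬───┬───┬───┐   ┃         
     ┃│ 7 │ 8 │ 9 │ ÷ │   ┃         
     ┃├───┼───┼───┼───┤   ┃━━━━━━━━━
     ┃│ 4 │ 5 │ 6 │ × │   ┃         
     ┃├───┼───┼───┼───┤   ┃         
     ┃│ 1 │ 2 │ 3 │ - │   ┃         
     ┃├───┼───┼───┼───┤   ┃         
     ┃│ 0 │ . │ = │ + │   ┃         
     ┃└───┴───┴───┴───┘   ┃         
     ┗━━━━━━━━━━━━━━━━━━━━┛         
                                    
                                    
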